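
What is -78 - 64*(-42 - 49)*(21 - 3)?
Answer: 104754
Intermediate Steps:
-78 - 64*(-42 - 49)*(21 - 3) = -78 - (-5824)*18 = -78 - 64*(-1638) = -78 + 104832 = 104754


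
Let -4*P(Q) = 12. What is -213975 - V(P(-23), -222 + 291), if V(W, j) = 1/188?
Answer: -40227301/188 ≈ -2.1398e+5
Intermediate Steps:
P(Q) = -3 (P(Q) = -¼*12 = -3)
V(W, j) = 1/188
-213975 - V(P(-23), -222 + 291) = -213975 - 1*1/188 = -213975 - 1/188 = -40227301/188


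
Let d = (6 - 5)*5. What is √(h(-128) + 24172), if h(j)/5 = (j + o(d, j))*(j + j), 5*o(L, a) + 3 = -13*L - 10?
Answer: 2*√51995 ≈ 456.05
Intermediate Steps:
d = 5 (d = 1*5 = 5)
o(L, a) = -13/5 - 13*L/5 (o(L, a) = -⅗ + (-13*L - 10)/5 = -⅗ + (-10 - 13*L)/5 = -⅗ + (-2 - 13*L/5) = -13/5 - 13*L/5)
h(j) = 10*j*(-78/5 + j) (h(j) = 5*((j + (-13/5 - 13/5*5))*(j + j)) = 5*((j + (-13/5 - 13))*(2*j)) = 5*((j - 78/5)*(2*j)) = 5*((-78/5 + j)*(2*j)) = 5*(2*j*(-78/5 + j)) = 10*j*(-78/5 + j))
√(h(-128) + 24172) = √(2*(-128)*(-78 + 5*(-128)) + 24172) = √(2*(-128)*(-78 - 640) + 24172) = √(2*(-128)*(-718) + 24172) = √(183808 + 24172) = √207980 = 2*√51995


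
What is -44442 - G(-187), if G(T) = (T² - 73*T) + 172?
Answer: -93234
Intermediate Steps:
G(T) = 172 + T² - 73*T
-44442 - G(-187) = -44442 - (172 + (-187)² - 73*(-187)) = -44442 - (172 + 34969 + 13651) = -44442 - 1*48792 = -44442 - 48792 = -93234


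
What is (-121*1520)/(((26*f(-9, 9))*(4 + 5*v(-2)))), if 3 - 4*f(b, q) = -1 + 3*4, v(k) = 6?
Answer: 22990/221 ≈ 104.03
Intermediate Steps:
f(b, q) = -2 (f(b, q) = ¾ - (-1 + 3*4)/4 = ¾ - (-1 + 12)/4 = ¾ - ¼*11 = ¾ - 11/4 = -2)
(-121*1520)/(((26*f(-9, 9))*(4 + 5*v(-2)))) = (-121*1520)/(((26*(-2))*(4 + 5*6))) = -183920*(-1/(52*(4 + 30))) = -183920/((-52*34)) = -183920/(-1768) = -183920*(-1/1768) = 22990/221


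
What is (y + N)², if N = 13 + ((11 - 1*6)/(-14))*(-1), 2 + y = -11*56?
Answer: 71656225/196 ≈ 3.6559e+5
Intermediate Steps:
y = -618 (y = -2 - 11*56 = -2 - 616 = -618)
N = 187/14 (N = 13 + ((11 - 6)*(-1/14))*(-1) = 13 + (5*(-1/14))*(-1) = 13 - 5/14*(-1) = 13 + 5/14 = 187/14 ≈ 13.357)
(y + N)² = (-618 + 187/14)² = (-8465/14)² = 71656225/196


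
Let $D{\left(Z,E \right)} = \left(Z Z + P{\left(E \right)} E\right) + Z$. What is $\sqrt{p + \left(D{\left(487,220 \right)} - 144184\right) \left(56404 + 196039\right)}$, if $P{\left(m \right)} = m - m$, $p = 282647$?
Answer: $\sqrt{23596634743} \approx 1.5361 \cdot 10^{5}$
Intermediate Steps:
$P{\left(m \right)} = 0$
$D{\left(Z,E \right)} = Z + Z^{2}$ ($D{\left(Z,E \right)} = \left(Z Z + 0 E\right) + Z = \left(Z^{2} + 0\right) + Z = Z^{2} + Z = Z + Z^{2}$)
$\sqrt{p + \left(D{\left(487,220 \right)} - 144184\right) \left(56404 + 196039\right)} = \sqrt{282647 + \left(487 \left(1 + 487\right) - 144184\right) \left(56404 + 196039\right)} = \sqrt{282647 + \left(487 \cdot 488 - 144184\right) 252443} = \sqrt{282647 + \left(237656 - 144184\right) 252443} = \sqrt{282647 + 93472 \cdot 252443} = \sqrt{282647 + 23596352096} = \sqrt{23596634743}$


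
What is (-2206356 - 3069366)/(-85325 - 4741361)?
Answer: 2637861/2413343 ≈ 1.0930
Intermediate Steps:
(-2206356 - 3069366)/(-85325 - 4741361) = -5275722/(-4826686) = -5275722*(-1/4826686) = 2637861/2413343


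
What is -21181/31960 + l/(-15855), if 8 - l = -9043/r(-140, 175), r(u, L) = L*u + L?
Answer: -1634973513419/2465221017000 ≈ -0.66322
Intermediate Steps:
r(u, L) = L + L*u
l = 185557/24325 (l = 8 - (-9043)/(175*(1 - 140)) = 8 - (-9043)/(175*(-139)) = 8 - (-9043)/(-24325) = 8 - (-9043)*(-1)/24325 = 8 - 1*9043/24325 = 8 - 9043/24325 = 185557/24325 ≈ 7.6282)
-21181/31960 + l/(-15855) = -21181/31960 + (185557/24325)/(-15855) = -21181*1/31960 + (185557/24325)*(-1/15855) = -21181/31960 - 185557/385672875 = -1634973513419/2465221017000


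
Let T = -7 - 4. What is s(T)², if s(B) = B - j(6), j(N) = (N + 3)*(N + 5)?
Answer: 12100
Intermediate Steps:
j(N) = (3 + N)*(5 + N)
T = -11
s(B) = -99 + B (s(B) = B - (15 + 6² + 8*6) = B - (15 + 36 + 48) = B - 1*99 = B - 99 = -99 + B)
s(T)² = (-99 - 11)² = (-110)² = 12100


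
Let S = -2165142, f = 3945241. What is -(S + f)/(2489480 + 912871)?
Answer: -1780099/3402351 ≈ -0.52320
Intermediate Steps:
-(S + f)/(2489480 + 912871) = -(-2165142 + 3945241)/(2489480 + 912871) = -1780099/3402351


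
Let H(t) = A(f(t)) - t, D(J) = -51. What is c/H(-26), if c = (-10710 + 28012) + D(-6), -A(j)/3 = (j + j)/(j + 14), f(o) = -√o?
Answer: 155259/229 - 9289*I*√26/916 ≈ 677.99 - 51.708*I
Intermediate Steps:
A(j) = -6*j/(14 + j) (A(j) = -3*(j + j)/(j + 14) = -3*2*j/(14 + j) = -6*j/(14 + j))
c = 17251 (c = (-10710 + 28012) - 51 = 17302 - 51 = 17251)
H(t) = -t + 6*√t/(14 - √t) (H(t) = -6*(-√t)/(14 - √t) - t = 6*√t/(14 - √t) - t = -t + 6*√t/(14 - √t))
c/H(-26) = 17251/(((-(-26)^(3/2) - 6*I*√26 + 14*(-26))/(-14 + √(-26)))) = 17251/(((-(-26)*I*√26 - 6*I*√26 - 364)/(-14 + I*√26))) = 17251/(((26*I*√26 - 6*I*√26 - 364)/(-14 + I*√26))) = 17251/(((-364 + 20*I*√26)/(-14 + I*√26))) = 17251*((-14 + I*√26)/(-364 + 20*I*√26)) = 17251*(-14 + I*√26)/(-364 + 20*I*√26)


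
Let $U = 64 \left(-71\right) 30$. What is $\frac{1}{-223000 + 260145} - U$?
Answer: $\frac{5063606401}{37145} \approx 1.3632 \cdot 10^{5}$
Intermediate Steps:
$U = -136320$ ($U = \left(-4544\right) 30 = -136320$)
$\frac{1}{-223000 + 260145} - U = \frac{1}{-223000 + 260145} - -136320 = \frac{1}{37145} + 136320 = \frac{5063606401}{37145}$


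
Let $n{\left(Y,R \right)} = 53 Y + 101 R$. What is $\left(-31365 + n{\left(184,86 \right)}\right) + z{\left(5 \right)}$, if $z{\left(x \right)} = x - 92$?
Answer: $-13014$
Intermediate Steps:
$z{\left(x \right)} = -92 + x$ ($z{\left(x \right)} = x - 92 = -92 + x$)
$\left(-31365 + n{\left(184,86 \right)}\right) + z{\left(5 \right)} = \left(-31365 + \left(53 \cdot 184 + 101 \cdot 86\right)\right) + \left(-92 + 5\right) = \left(-31365 + \left(9752 + 8686\right)\right) - 87 = \left(-31365 + 18438\right) - 87 = -12927 - 87 = -13014$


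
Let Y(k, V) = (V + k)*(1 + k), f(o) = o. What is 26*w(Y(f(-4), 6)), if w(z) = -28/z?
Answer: 364/3 ≈ 121.33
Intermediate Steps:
Y(k, V) = (1 + k)*(V + k)
26*w(Y(f(-4), 6)) = 26*(-28/(6 - 4 + (-4)² + 6*(-4))) = 26*(-28/(6 - 4 + 16 - 24)) = 26*(-28/(-6)) = 26*(-28*(-⅙)) = 26*(14/3) = 364/3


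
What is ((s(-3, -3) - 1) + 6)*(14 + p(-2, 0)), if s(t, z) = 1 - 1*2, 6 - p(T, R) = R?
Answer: 80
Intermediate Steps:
p(T, R) = 6 - R
s(t, z) = -1 (s(t, z) = 1 - 2 = -1)
((s(-3, -3) - 1) + 6)*(14 + p(-2, 0)) = ((-1 - 1) + 6)*(14 + (6 - 1*0)) = (-2 + 6)*(14 + (6 + 0)) = 4*(14 + 6) = 4*20 = 80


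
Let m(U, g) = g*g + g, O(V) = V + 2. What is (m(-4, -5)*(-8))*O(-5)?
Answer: 480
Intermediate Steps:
O(V) = 2 + V
m(U, g) = g + g² (m(U, g) = g² + g = g + g²)
(m(-4, -5)*(-8))*O(-5) = (-5*(1 - 5)*(-8))*(2 - 5) = (-5*(-4)*(-8))*(-3) = (20*(-8))*(-3) = -160*(-3) = 480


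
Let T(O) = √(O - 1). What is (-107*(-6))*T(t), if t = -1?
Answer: 642*I*√2 ≈ 907.92*I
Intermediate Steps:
T(O) = √(-1 + O)
(-107*(-6))*T(t) = (-107*(-6))*√(-1 - 1) = 642*√(-2) = 642*(I*√2) = 642*I*√2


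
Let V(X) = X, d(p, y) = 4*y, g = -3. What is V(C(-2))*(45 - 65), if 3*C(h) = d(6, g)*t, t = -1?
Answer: -80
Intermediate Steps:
C(h) = 4 (C(h) = ((4*(-3))*(-1))/3 = (-12*(-1))/3 = (⅓)*12 = 4)
V(C(-2))*(45 - 65) = 4*(45 - 65) = 4*(-20) = -80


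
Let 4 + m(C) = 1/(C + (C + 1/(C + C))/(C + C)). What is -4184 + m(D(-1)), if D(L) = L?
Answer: -4192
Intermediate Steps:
m(C) = -4 + 1/(C + (C + 1/(2*C))/(2*C)) (m(C) = -4 + 1/(C + (C + 1/(C + C))/(C + C)) = -4 + 1/(C + (C + 1/(2*C))/((2*C))) = -4 + 1/(C + (C + 1/(2*C))*(1/(2*C))) = -4 + 1/(C + (C + 1/(2*C))/(2*C)))
-4184 + m(D(-1)) = -4184 + 4*(-1 - 1*(-1)**2 - 4*(-1)**3)/(1 + 2*(-1)**2 + 4*(-1)**3) = -4184 + 4*(-1 - 1*1 - 4*(-1))/(1 + 2*1 + 4*(-1)) = -4184 + 4*(-1 - 1 + 4)/(1 + 2 - 4) = -4184 + 4*2/(-1) = -4184 + 4*(-1)*2 = -4184 - 8 = -4192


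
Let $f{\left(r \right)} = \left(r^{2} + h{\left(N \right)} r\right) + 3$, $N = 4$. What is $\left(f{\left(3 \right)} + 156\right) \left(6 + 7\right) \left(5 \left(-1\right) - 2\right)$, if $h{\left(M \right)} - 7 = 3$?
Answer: $-18018$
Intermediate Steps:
$h{\left(M \right)} = 10$ ($h{\left(M \right)} = 7 + 3 = 10$)
$f{\left(r \right)} = 3 + r^{2} + 10 r$ ($f{\left(r \right)} = \left(r^{2} + 10 r\right) + 3 = 3 + r^{2} + 10 r$)
$\left(f{\left(3 \right)} + 156\right) \left(6 + 7\right) \left(5 \left(-1\right) - 2\right) = \left(\left(3 + 3^{2} + 10 \cdot 3\right) + 156\right) \left(6 + 7\right) \left(5 \left(-1\right) - 2\right) = \left(\left(3 + 9 + 30\right) + 156\right) 13 \left(-5 - 2\right) = \left(42 + 156\right) 13 \left(-7\right) = 198 \left(-91\right) = -18018$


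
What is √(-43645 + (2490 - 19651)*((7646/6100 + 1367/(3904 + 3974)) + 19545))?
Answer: I*√484214863985832022134/1201395 ≈ 18316.0*I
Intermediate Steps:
√(-43645 + (2490 - 19651)*((7646/6100 + 1367/(3904 + 3974)) + 19545)) = √(-43645 - 17161*((7646*(1/6100) + 1367/7878) + 19545)) = √(-43645 - 17161*((3823/3050 + 1367*(1/7878)) + 19545)) = √(-43645 - 17161*((3823/3050 + 1367/7878) + 19545)) = √(-43645 - 17161*(8571736/6006975 + 19545)) = √(-43645 - 17161*117414898111/6006975) = √(-43645 - 2014957066482871/6006975) = √(-2015219240906746/6006975) = I*√484214863985832022134/1201395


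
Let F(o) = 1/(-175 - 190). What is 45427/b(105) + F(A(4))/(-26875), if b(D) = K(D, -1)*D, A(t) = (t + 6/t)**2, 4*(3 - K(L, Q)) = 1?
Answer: 356488382731/2265965625 ≈ 157.32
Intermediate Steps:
K(L, Q) = 11/4 (K(L, Q) = 3 - 1/4*1 = 3 - 1/4 = 11/4)
b(D) = 11*D/4
F(o) = -1/365 (F(o) = 1/(-365) = -1/365)
45427/b(105) + F(A(4))/(-26875) = 45427/(((11/4)*105)) - 1/365/(-26875) = 45427/(1155/4) - 1/365*(-1/26875) = 45427*(4/1155) + 1/9809375 = 181708/1155 + 1/9809375 = 356488382731/2265965625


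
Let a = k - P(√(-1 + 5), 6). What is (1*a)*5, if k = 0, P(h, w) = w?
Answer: -30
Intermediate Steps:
a = -6 (a = 0 - 1*6 = 0 - 6 = -6)
(1*a)*5 = (1*(-6))*5 = -6*5 = -30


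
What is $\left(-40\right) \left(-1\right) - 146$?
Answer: $-106$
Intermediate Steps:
$\left(-40\right) \left(-1\right) - 146 = 40 - 146 = -106$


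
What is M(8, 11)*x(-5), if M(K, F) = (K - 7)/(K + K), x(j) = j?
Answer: -5/16 ≈ -0.31250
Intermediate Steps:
M(K, F) = (-7 + K)/(2*K) (M(K, F) = (-7 + K)/((2*K)) = (-7 + K)*(1/(2*K)) = (-7 + K)/(2*K))
M(8, 11)*x(-5) = ((½)*(-7 + 8)/8)*(-5) = ((½)*(⅛)*1)*(-5) = (1/16)*(-5) = -5/16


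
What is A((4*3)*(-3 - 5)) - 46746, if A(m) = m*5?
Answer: -47226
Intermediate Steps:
A(m) = 5*m
A((4*3)*(-3 - 5)) - 46746 = 5*((4*3)*(-3 - 5)) - 46746 = 5*(12*(-8)) - 46746 = 5*(-96) - 46746 = -480 - 46746 = -47226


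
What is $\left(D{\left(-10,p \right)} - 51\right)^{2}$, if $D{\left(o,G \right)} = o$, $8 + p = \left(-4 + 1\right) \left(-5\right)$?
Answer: $3721$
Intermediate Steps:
$p = 7$ ($p = -8 + \left(-4 + 1\right) \left(-5\right) = -8 - -15 = -8 + 15 = 7$)
$\left(D{\left(-10,p \right)} - 51\right)^{2} = \left(-10 - 51\right)^{2} = \left(-61\right)^{2} = 3721$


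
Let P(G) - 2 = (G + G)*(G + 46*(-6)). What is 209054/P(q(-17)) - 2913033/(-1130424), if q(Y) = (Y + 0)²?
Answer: 21517834577/708022232 ≈ 30.391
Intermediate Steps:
q(Y) = Y²
P(G) = 2 + 2*G*(-276 + G) (P(G) = 2 + (G + G)*(G + 46*(-6)) = 2 + (2*G)*(G - 276) = 2 + (2*G)*(-276 + G) = 2 + 2*G*(-276 + G))
209054/P(q(-17)) - 2913033/(-1130424) = 209054/(2 - 552*(-17)² + 2*((-17)²)²) - 2913033/(-1130424) = 209054/(2 - 552*289 + 2*289²) - 2913033*(-1/1130424) = 209054/(2 - 159528 + 2*83521) + 971011/376808 = 209054/(2 - 159528 + 167042) + 971011/376808 = 209054/7516 + 971011/376808 = 209054*(1/7516) + 971011/376808 = 104527/3758 + 971011/376808 = 21517834577/708022232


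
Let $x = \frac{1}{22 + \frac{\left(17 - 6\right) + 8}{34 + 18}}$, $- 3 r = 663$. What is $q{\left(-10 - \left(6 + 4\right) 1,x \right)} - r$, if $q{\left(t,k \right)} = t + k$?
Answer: $\frac{233815}{1163} \approx 201.04$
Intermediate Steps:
$r = -221$ ($r = \left(- \frac{1}{3}\right) 663 = -221$)
$x = \frac{52}{1163}$ ($x = \frac{1}{22 + \frac{11 + 8}{52}} = \frac{1}{22 + 19 \cdot \frac{1}{52}} = \frac{1}{22 + \frac{19}{52}} = \frac{1}{\frac{1163}{52}} = \frac{52}{1163} \approx 0.044712$)
$q{\left(t,k \right)} = k + t$
$q{\left(-10 - \left(6 + 4\right) 1,x \right)} - r = \left(\frac{52}{1163} - \left(10 + \left(6 + 4\right) 1\right)\right) - -221 = \left(\frac{52}{1163} - \left(10 + 10 \cdot 1\right)\right) + 221 = \left(\frac{52}{1163} - 20\right) + 221 = - \frac{23208}{1163} + 221 = \frac{233815}{1163}$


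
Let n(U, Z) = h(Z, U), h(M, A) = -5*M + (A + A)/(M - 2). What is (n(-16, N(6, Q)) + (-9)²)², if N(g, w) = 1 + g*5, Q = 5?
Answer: 4743684/841 ≈ 5640.5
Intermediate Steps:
N(g, w) = 1 + 5*g
h(M, A) = -5*M + 2*A/(-2 + M) (h(M, A) = -5*M + (2*A)/(-2 + M) = -5*M + 2*A/(-2 + M))
n(U, Z) = (-5*Z² + 2*U + 10*Z)/(-2 + Z)
(n(-16, N(6, Q)) + (-9)²)² = ((-5*(1 + 5*6)² + 2*(-16) + 10*(1 + 5*6))/(-2 + (1 + 5*6)) + (-9)²)² = ((-5*(1 + 30)² - 32 + 10*(1 + 30))/(-2 + (1 + 30)) + 81)² = ((-5*31² - 32 + 10*31)/(-2 + 31) + 81)² = ((-5*961 - 32 + 310)/29 + 81)² = ((-4805 - 32 + 310)/29 + 81)² = ((1/29)*(-4527) + 81)² = (-4527/29 + 81)² = (-2178/29)² = 4743684/841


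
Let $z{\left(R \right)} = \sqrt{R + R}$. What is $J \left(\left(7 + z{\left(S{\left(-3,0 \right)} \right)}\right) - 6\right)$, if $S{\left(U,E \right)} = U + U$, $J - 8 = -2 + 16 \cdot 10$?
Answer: $166 + 332 i \sqrt{3} \approx 166.0 + 575.04 i$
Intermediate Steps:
$J = 166$ ($J = 8 + \left(-2 + 16 \cdot 10\right) = 8 + \left(-2 + 160\right) = 8 + 158 = 166$)
$S{\left(U,E \right)} = 2 U$
$z{\left(R \right)} = \sqrt{2} \sqrt{R}$ ($z{\left(R \right)} = \sqrt{2 R} = \sqrt{2} \sqrt{R}$)
$J \left(\left(7 + z{\left(S{\left(-3,0 \right)} \right)}\right) - 6\right) = 166 \left(\left(7 + \sqrt{2} \sqrt{2 \left(-3\right)}\right) - 6\right) = 166 \left(\left(7 + \sqrt{2} \sqrt{-6}\right) - 6\right) = 166 \left(\left(7 + \sqrt{2} i \sqrt{6}\right) - 6\right) = 166 \left(\left(7 + 2 i \sqrt{3}\right) - 6\right) = 166 \left(1 + 2 i \sqrt{3}\right) = 166 + 332 i \sqrt{3}$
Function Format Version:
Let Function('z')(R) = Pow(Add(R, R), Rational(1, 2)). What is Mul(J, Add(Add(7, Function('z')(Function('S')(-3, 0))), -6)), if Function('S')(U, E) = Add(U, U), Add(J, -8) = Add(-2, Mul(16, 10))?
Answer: Add(166, Mul(332, I, Pow(3, Rational(1, 2)))) ≈ Add(166.00, Mul(575.04, I))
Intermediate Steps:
J = 166 (J = Add(8, Add(-2, Mul(16, 10))) = Add(8, Add(-2, 160)) = Add(8, 158) = 166)
Function('S')(U, E) = Mul(2, U)
Function('z')(R) = Mul(Pow(2, Rational(1, 2)), Pow(R, Rational(1, 2))) (Function('z')(R) = Pow(Mul(2, R), Rational(1, 2)) = Mul(Pow(2, Rational(1, 2)), Pow(R, Rational(1, 2))))
Mul(J, Add(Add(7, Function('z')(Function('S')(-3, 0))), -6)) = Mul(166, Add(Add(7, Mul(Pow(2, Rational(1, 2)), Pow(Mul(2, -3), Rational(1, 2)))), -6)) = Mul(166, Add(Add(7, Mul(Pow(2, Rational(1, 2)), Pow(-6, Rational(1, 2)))), -6)) = Mul(166, Add(Add(7, Mul(Pow(2, Rational(1, 2)), Mul(I, Pow(6, Rational(1, 2))))), -6)) = Mul(166, Add(Add(7, Mul(2, I, Pow(3, Rational(1, 2)))), -6)) = Mul(166, Add(1, Mul(2, I, Pow(3, Rational(1, 2))))) = Add(166, Mul(332, I, Pow(3, Rational(1, 2))))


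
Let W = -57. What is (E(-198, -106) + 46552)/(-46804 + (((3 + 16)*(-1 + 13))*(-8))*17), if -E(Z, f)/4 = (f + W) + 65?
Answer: -11736/19453 ≈ -0.60330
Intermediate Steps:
E(Z, f) = -32 - 4*f (E(Z, f) = -4*((f - 57) + 65) = -4*((-57 + f) + 65) = -4*(8 + f) = -32 - 4*f)
(E(-198, -106) + 46552)/(-46804 + (((3 + 16)*(-1 + 13))*(-8))*17) = ((-32 - 4*(-106)) + 46552)/(-46804 + (((3 + 16)*(-1 + 13))*(-8))*17) = ((-32 + 424) + 46552)/(-46804 + ((19*12)*(-8))*17) = (392 + 46552)/(-46804 + (228*(-8))*17) = 46944/(-46804 - 1824*17) = 46944/(-46804 - 31008) = 46944/(-77812) = 46944*(-1/77812) = -11736/19453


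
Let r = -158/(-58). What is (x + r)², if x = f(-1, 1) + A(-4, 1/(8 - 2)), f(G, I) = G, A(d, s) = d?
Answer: 4356/841 ≈ 5.1796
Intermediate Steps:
x = -5 (x = -1 - 4 = -5)
r = 79/29 (r = -158*(-1/58) = 79/29 ≈ 2.7241)
(x + r)² = (-5 + 79/29)² = (-66/29)² = 4356/841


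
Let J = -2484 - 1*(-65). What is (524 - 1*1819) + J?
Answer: -3714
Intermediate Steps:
J = -2419 (J = -2484 + 65 = -2419)
(524 - 1*1819) + J = (524 - 1*1819) - 2419 = (524 - 1819) - 2419 = -1295 - 2419 = -3714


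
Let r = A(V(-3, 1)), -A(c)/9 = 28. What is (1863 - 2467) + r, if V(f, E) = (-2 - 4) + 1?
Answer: -856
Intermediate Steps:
V(f, E) = -5 (V(f, E) = -6 + 1 = -5)
A(c) = -252 (A(c) = -9*28 = -252)
r = -252
(1863 - 2467) + r = (1863 - 2467) - 252 = -604 - 252 = -856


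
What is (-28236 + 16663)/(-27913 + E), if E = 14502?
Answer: 11573/13411 ≈ 0.86295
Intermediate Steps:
(-28236 + 16663)/(-27913 + E) = (-28236 + 16663)/(-27913 + 14502) = -11573/(-13411) = -11573*(-1/13411) = 11573/13411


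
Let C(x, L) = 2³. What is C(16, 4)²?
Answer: 64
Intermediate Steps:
C(x, L) = 8
C(16, 4)² = 8² = 64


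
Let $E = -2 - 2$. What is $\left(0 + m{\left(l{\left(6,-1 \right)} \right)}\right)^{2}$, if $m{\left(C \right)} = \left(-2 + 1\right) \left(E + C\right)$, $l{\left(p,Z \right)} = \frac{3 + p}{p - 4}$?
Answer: $\frac{1}{4} \approx 0.25$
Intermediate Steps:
$l{\left(p,Z \right)} = \frac{3 + p}{-4 + p}$
$E = -4$ ($E = -2 - 2 = -4$)
$m{\left(C \right)} = 4 - C$ ($m{\left(C \right)} = \left(-2 + 1\right) \left(-4 + C\right) = - (-4 + C) = 4 - C$)
$\left(0 + m{\left(l{\left(6,-1 \right)} \right)}\right)^{2} = \left(0 + \left(4 - \frac{3 + 6}{-4 + 6}\right)\right)^{2} = \left(0 + \left(4 - \frac{1}{2} \cdot 9\right)\right)^{2} = \left(0 + \left(4 - \frac{9}{2}\right)\right)^{2} = \left(0 - \frac{1}{2}\right)^{2} = \left(- \frac{1}{2}\right)^{2} = \frac{1}{4}$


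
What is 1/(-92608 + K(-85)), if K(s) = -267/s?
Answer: -85/7871413 ≈ -1.0799e-5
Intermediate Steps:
1/(-92608 + K(-85)) = 1/(-92608 - 267/(-85)) = 1/(-92608 - 267*(-1/85)) = 1/(-92608 + 267/85) = 1/(-7871413/85) = -85/7871413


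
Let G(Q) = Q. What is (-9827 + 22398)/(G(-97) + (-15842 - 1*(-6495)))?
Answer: -12571/9444 ≈ -1.3311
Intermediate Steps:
(-9827 + 22398)/(G(-97) + (-15842 - 1*(-6495))) = (-9827 + 22398)/(-97 + (-15842 - 1*(-6495))) = 12571/(-97 + (-15842 + 6495)) = 12571/(-97 - 9347) = 12571/(-9444) = 12571*(-1/9444) = -12571/9444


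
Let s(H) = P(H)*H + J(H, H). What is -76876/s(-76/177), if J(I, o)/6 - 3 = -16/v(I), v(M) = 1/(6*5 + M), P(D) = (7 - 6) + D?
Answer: 1204224102/44189941 ≈ 27.251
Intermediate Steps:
P(D) = 1 + D
v(M) = 1/(30 + M)
J(I, o) = -2862 - 96*I (J(I, o) = 18 + 6*(-(480 + 16*I)) = 18 + 6*(-16*(30 + I)) = 18 + 6*(-480 - 16*I) = 18 + (-2880 - 96*I) = -2862 - 96*I)
s(H) = -2862 - 96*H + H*(1 + H) (s(H) = (1 + H)*H + (-2862 - 96*H) = H*(1 + H) + (-2862 - 96*H) = -2862 - 96*H + H*(1 + H))
-76876/s(-76/177) = -76876/(-2862 + (-76/177)² - (-7220)/177) = -76876/(-2862 + (-76*1/177)² - (-7220)/177) = -76876/(-2862 + (-76/177)² - 95*(-76/177)) = -76876/(-2862 + 5776/31329 + 7220/177) = -76876/(-88379882/31329) = -76876*(-31329/88379882) = 1204224102/44189941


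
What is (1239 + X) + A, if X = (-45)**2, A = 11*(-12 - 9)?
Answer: 3033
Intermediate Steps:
A = -231 (A = 11*(-21) = -231)
X = 2025
(1239 + X) + A = (1239 + 2025) - 231 = 3264 - 231 = 3033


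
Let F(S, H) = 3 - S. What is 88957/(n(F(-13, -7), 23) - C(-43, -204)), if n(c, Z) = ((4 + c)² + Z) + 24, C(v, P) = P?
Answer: 88957/651 ≈ 136.65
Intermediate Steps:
n(c, Z) = 24 + Z + (4 + c)² (n(c, Z) = (Z + (4 + c)²) + 24 = 24 + Z + (4 + c)²)
88957/(n(F(-13, -7), 23) - C(-43, -204)) = 88957/((24 + 23 + (4 + (3 - 1*(-13)))²) - 1*(-204)) = 88957/((24 + 23 + (4 + (3 + 13))²) + 204) = 88957/((24 + 23 + (4 + 16)²) + 204) = 88957/((24 + 23 + 20²) + 204) = 88957/((24 + 23 + 400) + 204) = 88957/(447 + 204) = 88957/651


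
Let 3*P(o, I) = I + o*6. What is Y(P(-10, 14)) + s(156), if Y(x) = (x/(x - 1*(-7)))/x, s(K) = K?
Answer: 3897/25 ≈ 155.88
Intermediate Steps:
P(o, I) = 2*o + I/3 (P(o, I) = (I + o*6)/3 = (I + 6*o)/3 = 2*o + I/3)
Y(x) = 1/(7 + x) (Y(x) = (x/(x + 7))/x = (x/(7 + x))/x = 1/(7 + x))
Y(P(-10, 14)) + s(156) = 1/(7 + (2*(-10) + (⅓)*14)) + 156 = 1/(7 + (-20 + 14/3)) + 156 = 1/(7 - 46/3) + 156 = 1/(-25/3) + 156 = -3/25 + 156 = 3897/25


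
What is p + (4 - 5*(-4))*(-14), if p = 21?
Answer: -315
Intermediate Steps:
p + (4 - 5*(-4))*(-14) = 21 + (4 - 5*(-4))*(-14) = 21 + (4 + 20)*(-14) = 21 + 24*(-14) = 21 - 336 = -315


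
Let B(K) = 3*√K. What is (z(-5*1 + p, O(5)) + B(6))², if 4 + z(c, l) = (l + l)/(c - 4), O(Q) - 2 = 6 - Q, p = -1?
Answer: 1879/25 - 138*√6/5 ≈ 7.5541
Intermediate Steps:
O(Q) = 8 - Q (O(Q) = 2 + (6 - Q) = 8 - Q)
z(c, l) = -4 + 2*l/(-4 + c) (z(c, l) = -4 + (l + l)/(c - 4) = -4 + (2*l)/(-4 + c) = -4 + 2*l/(-4 + c))
(z(-5*1 + p, O(5)) + B(6))² = (2*(8 + (8 - 1*5) - 2*(-5*1 - 1))/(-4 + (-5*1 - 1)) + 3*√6)² = (2*(8 + (8 - 5) - 2*(-5 - 1))/(-4 + (-5 - 1)) + 3*√6)² = (2*(8 + 3 - 2*(-6))/(-4 - 6) + 3*√6)² = (2*(8 + 3 + 12)/(-10) + 3*√6)² = (2*(-⅒)*23 + 3*√6)² = (-23/5 + 3*√6)²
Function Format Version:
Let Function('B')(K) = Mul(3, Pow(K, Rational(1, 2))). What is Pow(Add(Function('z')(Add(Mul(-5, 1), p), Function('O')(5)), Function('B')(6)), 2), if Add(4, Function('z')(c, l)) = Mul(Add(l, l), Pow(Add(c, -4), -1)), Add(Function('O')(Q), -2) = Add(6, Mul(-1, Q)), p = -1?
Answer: Add(Rational(1879, 25), Mul(Rational(-138, 5), Pow(6, Rational(1, 2)))) ≈ 7.5541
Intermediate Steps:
Function('O')(Q) = Add(8, Mul(-1, Q)) (Function('O')(Q) = Add(2, Add(6, Mul(-1, Q))) = Add(8, Mul(-1, Q)))
Function('z')(c, l) = Add(-4, Mul(2, l, Pow(Add(-4, c), -1))) (Function('z')(c, l) = Add(-4, Mul(Add(l, l), Pow(Add(c, -4), -1))) = Add(-4, Mul(Mul(2, l), Pow(Add(-4, c), -1))) = Add(-4, Mul(2, l, Pow(Add(-4, c), -1))))
Pow(Add(Function('z')(Add(Mul(-5, 1), p), Function('O')(5)), Function('B')(6)), 2) = Pow(Add(Mul(2, Pow(Add(-4, Add(Mul(-5, 1), -1)), -1), Add(8, Add(8, Mul(-1, 5)), Mul(-2, Add(Mul(-5, 1), -1)))), Mul(3, Pow(6, Rational(1, 2)))), 2) = Pow(Add(Mul(2, Pow(Add(-4, Add(-5, -1)), -1), Add(8, Add(8, -5), Mul(-2, Add(-5, -1)))), Mul(3, Pow(6, Rational(1, 2)))), 2) = Pow(Add(Mul(2, Pow(Add(-4, -6), -1), Add(8, 3, Mul(-2, -6))), Mul(3, Pow(6, Rational(1, 2)))), 2) = Pow(Add(Mul(2, Pow(-10, -1), Add(8, 3, 12)), Mul(3, Pow(6, Rational(1, 2)))), 2) = Pow(Add(Mul(2, Rational(-1, 10), 23), Mul(3, Pow(6, Rational(1, 2)))), 2) = Pow(Add(Rational(-23, 5), Mul(3, Pow(6, Rational(1, 2)))), 2)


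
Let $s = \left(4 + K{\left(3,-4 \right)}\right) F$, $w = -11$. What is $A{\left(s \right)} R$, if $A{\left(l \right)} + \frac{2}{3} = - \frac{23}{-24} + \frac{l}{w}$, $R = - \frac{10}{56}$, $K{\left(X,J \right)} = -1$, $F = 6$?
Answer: $\frac{1775}{7392} \approx 0.24012$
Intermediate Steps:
$R = - \frac{5}{28}$ ($R = \left(-10\right) \frac{1}{56} = - \frac{5}{28} \approx -0.17857$)
$s = 18$ ($s = \left(4 - 1\right) 6 = 3 \cdot 6 = 18$)
$A{\left(l \right)} = \frac{7}{24} - \frac{l}{11}$ ($A{\left(l \right)} = - \frac{2}{3} + \left(- \frac{23}{-24} + \frac{l}{-11}\right) = - \frac{2}{3} + \left(\left(-23\right) \left(- \frac{1}{24}\right) + l \left(- \frac{1}{11}\right)\right) = - \frac{2}{3} - \left(- \frac{23}{24} + \frac{l}{11}\right) = \frac{7}{24} - \frac{l}{11}$)
$A{\left(s \right)} R = \left(\frac{7}{24} - \frac{18}{11}\right) \left(- \frac{5}{28}\right) = \left(- \frac{355}{264}\right) \left(- \frac{5}{28}\right) = \frac{1775}{7392}$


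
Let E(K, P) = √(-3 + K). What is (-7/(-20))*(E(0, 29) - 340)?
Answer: -119 + 7*I*√3/20 ≈ -119.0 + 0.60622*I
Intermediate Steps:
(-7/(-20))*(E(0, 29) - 340) = (-7/(-20))*(√(-3 + 0) - 340) = (-7*(-1/20))*(√(-3) - 340) = 7*(I*√3 - 340)/20 = 7*(-340 + I*√3)/20 = -119 + 7*I*√3/20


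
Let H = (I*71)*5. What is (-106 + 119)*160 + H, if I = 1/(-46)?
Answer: 95325/46 ≈ 2072.3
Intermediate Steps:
I = -1/46 ≈ -0.021739
H = -355/46 (H = -1/46*71*5 = -71/46*5 = -355/46 ≈ -7.7174)
(-106 + 119)*160 + H = (-106 + 119)*160 - 355/46 = 13*160 - 355/46 = 2080 - 355/46 = 95325/46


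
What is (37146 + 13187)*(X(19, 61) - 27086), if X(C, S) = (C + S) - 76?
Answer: -1363118306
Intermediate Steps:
X(C, S) = -76 + C + S
(37146 + 13187)*(X(19, 61) - 27086) = (37146 + 13187)*((-76 + 19 + 61) - 27086) = 50333*(4 - 27086) = 50333*(-27082) = -1363118306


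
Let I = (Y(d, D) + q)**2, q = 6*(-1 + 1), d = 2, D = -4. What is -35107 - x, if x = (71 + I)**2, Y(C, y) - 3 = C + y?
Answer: -40291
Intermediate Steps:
Y(C, y) = 3 + C + y (Y(C, y) = 3 + (C + y) = 3 + C + y)
q = 0 (q = 6*0 = 0)
I = 1 (I = ((3 + 2 - 4) + 0)**2 = (1 + 0)**2 = 1**2 = 1)
x = 5184 (x = (71 + 1)**2 = 72**2 = 5184)
-35107 - x = -35107 - 1*5184 = -35107 - 5184 = -40291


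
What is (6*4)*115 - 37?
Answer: 2723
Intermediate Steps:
(6*4)*115 - 37 = 24*115 - 37 = 2760 - 37 = 2723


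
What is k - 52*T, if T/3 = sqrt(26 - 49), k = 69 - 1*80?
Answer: -11 - 156*I*sqrt(23) ≈ -11.0 - 748.15*I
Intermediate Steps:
k = -11 (k = 69 - 80 = -11)
T = 3*I*sqrt(23) (T = 3*sqrt(26 - 49) = 3*sqrt(-23) = 3*(I*sqrt(23)) = 3*I*sqrt(23) ≈ 14.387*I)
k - 52*T = -11 - 156*I*sqrt(23)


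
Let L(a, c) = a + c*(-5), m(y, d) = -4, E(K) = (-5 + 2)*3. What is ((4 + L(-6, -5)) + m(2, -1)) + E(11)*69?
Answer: -602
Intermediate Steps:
E(K) = -9 (E(K) = -3*3 = -9)
L(a, c) = a - 5*c
((4 + L(-6, -5)) + m(2, -1)) + E(11)*69 = ((4 + (-6 - 5*(-5))) - 4) - 9*69 = ((4 + (-6 + 25)) - 4) - 621 = ((4 + 19) - 4) - 621 = (23 - 4) - 621 = 19 - 621 = -602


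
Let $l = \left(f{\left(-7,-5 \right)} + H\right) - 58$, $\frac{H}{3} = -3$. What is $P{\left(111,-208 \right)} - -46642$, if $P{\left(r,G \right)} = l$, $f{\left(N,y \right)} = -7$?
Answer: $46568$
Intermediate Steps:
$H = -9$ ($H = 3 \left(-3\right) = -9$)
$l = -74$ ($l = \left(-7 - 9\right) - 58 = -16 - 58 = -74$)
$P{\left(r,G \right)} = -74$
$P{\left(111,-208 \right)} - -46642 = -74 - -46642 = -74 + 46642 = 46568$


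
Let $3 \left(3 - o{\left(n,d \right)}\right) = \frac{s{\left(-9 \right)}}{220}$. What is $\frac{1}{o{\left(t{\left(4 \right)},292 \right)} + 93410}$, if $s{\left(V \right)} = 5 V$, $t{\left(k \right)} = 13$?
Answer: $\frac{44}{4110175} \approx 1.0705 \cdot 10^{-5}$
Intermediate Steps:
$o{\left(n,d \right)} = \frac{135}{44}$ ($o{\left(n,d \right)} = 3 - \frac{5 \left(-9\right) \frac{1}{220}}{3} = 3 - \frac{\left(-45\right) \frac{1}{220}}{3} = 3 - - \frac{3}{44} = 3 + \frac{3}{44} = \frac{135}{44}$)
$\frac{1}{o{\left(t{\left(4 \right)},292 \right)} + 93410} = \frac{1}{\frac{135}{44} + 93410} = \frac{1}{\frac{4110175}{44}} = \frac{44}{4110175}$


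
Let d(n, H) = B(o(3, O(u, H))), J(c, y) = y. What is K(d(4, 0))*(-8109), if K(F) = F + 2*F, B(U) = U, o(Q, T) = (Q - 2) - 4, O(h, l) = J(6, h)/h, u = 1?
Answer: 72981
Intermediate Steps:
O(h, l) = 1 (O(h, l) = h/h = 1)
o(Q, T) = -6 + Q (o(Q, T) = (-2 + Q) - 4 = -6 + Q)
d(n, H) = -3 (d(n, H) = -6 + 3 = -3)
K(F) = 3*F
K(d(4, 0))*(-8109) = (3*(-3))*(-8109) = -9*(-8109) = 72981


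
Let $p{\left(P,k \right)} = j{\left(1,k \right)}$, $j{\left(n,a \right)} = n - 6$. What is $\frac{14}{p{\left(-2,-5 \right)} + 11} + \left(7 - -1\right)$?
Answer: $\frac{31}{3} \approx 10.333$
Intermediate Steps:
$j{\left(n,a \right)} = -6 + n$ ($j{\left(n,a \right)} = n - 6 = -6 + n$)
$p{\left(P,k \right)} = -5$ ($p{\left(P,k \right)} = -6 + 1 = -5$)
$\frac{14}{p{\left(-2,-5 \right)} + 11} + \left(7 - -1\right) = \frac{14}{-5 + 11} + \left(7 - -1\right) = \frac{14}{6} + \left(7 + 1\right) = 14 \cdot \frac{1}{6} + 8 = \frac{7}{3} + 8 = \frac{31}{3}$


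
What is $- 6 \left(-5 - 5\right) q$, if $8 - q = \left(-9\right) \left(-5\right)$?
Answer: $-2220$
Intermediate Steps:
$q = -37$ ($q = 8 - \left(-9\right) \left(-5\right) = 8 - 45 = -37$)
$- 6 \left(-5 - 5\right) q = - 6 \left(-5 - 5\right) \left(-37\right) = \left(-6\right) \left(-10\right) \left(-37\right) = 60 \left(-37\right) = -2220$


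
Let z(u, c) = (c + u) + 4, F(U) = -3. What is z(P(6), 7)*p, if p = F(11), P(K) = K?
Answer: -51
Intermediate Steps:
z(u, c) = 4 + c + u
p = -3
z(P(6), 7)*p = (4 + 7 + 6)*(-3) = 17*(-3) = -51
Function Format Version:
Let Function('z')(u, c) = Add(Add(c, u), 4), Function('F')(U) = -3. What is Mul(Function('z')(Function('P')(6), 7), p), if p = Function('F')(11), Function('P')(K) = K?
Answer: -51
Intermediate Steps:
Function('z')(u, c) = Add(4, c, u)
p = -3
Mul(Function('z')(Function('P')(6), 7), p) = Mul(Add(4, 7, 6), -3) = Mul(17, -3) = -51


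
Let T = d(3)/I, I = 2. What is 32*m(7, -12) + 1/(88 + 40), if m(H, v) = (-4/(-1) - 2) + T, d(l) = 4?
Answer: 16385/128 ≈ 128.01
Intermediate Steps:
T = 2 (T = 4/2 = 4*(½) = 2)
m(H, v) = 4 (m(H, v) = (-4/(-1) - 2) + 2 = (-4*(-1) - 2) + 2 = (4 - 2) + 2 = 2 + 2 = 4)
32*m(7, -12) + 1/(88 + 40) = 32*4 + 1/(88 + 40) = 128 + 1/128 = 16385/128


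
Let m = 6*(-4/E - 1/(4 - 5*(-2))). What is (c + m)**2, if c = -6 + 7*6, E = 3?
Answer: 37249/49 ≈ 760.18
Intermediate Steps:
c = 36 (c = -6 + 42 = 36)
m = -59/7 (m = 6*(-4/3 - 1/(4 - 5*(-2))) = 6*(-4*1/3 - 1/(4 + 10)) = 6*(-4/3 - 1/14) = 6*(-59/42) = -59/7 ≈ -8.4286)
(c + m)**2 = (36 - 59/7)**2 = (193/7)**2 = 37249/49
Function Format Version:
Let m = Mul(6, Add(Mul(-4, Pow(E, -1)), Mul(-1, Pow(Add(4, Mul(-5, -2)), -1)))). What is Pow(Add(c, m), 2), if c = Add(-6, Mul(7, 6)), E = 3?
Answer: Rational(37249, 49) ≈ 760.18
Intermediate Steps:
c = 36 (c = Add(-6, 42) = 36)
m = Rational(-59, 7) (m = Mul(6, Add(Mul(-4, Pow(3, -1)), Mul(-1, Pow(Add(4, Mul(-5, -2)), -1)))) = Mul(6, Add(Mul(-4, Rational(1, 3)), Mul(-1, Pow(Add(4, 10), -1)))) = Mul(6, Add(Rational(-4, 3), Mul(-1, Pow(14, -1)))) = Mul(6, Add(Rational(-4, 3), Mul(-1, Rational(1, 14)))) = Mul(6, Add(Rational(-4, 3), Rational(-1, 14))) = Mul(6, Rational(-59, 42)) = Rational(-59, 7) ≈ -8.4286)
Pow(Add(c, m), 2) = Pow(Add(36, Rational(-59, 7)), 2) = Pow(Rational(193, 7), 2) = Rational(37249, 49)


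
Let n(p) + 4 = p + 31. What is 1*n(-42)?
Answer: -15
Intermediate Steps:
n(p) = 27 + p (n(p) = -4 + (p + 31) = -4 + (31 + p) = 27 + p)
1*n(-42) = 1*(27 - 42) = 1*(-15) = -15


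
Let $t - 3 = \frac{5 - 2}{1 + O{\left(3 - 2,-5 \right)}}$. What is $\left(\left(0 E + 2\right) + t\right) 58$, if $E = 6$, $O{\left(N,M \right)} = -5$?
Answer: $\frac{493}{2} \approx 246.5$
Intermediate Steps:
$t = \frac{9}{4}$ ($t = 3 + \frac{5 - 2}{1 - 5} = 3 + \frac{3}{-4} = 3 + 3 \left(- \frac{1}{4}\right) = 3 - \frac{3}{4} = \frac{9}{4} \approx 2.25$)
$\left(\left(0 E + 2\right) + t\right) 58 = \left(\left(0 \cdot 6 + 2\right) + \frac{9}{4}\right) 58 = \left(\left(0 + 2\right) + \frac{9}{4}\right) 58 = \left(2 + \frac{9}{4}\right) 58 = \frac{17}{4} \cdot 58 = \frac{493}{2}$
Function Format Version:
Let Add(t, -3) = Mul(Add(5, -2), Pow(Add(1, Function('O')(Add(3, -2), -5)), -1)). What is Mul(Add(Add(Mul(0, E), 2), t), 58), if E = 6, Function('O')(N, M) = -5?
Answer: Rational(493, 2) ≈ 246.50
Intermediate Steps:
t = Rational(9, 4) (t = Add(3, Mul(Add(5, -2), Pow(Add(1, -5), -1))) = Add(3, Mul(3, Pow(-4, -1))) = Add(3, Mul(3, Rational(-1, 4))) = Add(3, Rational(-3, 4)) = Rational(9, 4) ≈ 2.2500)
Mul(Add(Add(Mul(0, E), 2), t), 58) = Mul(Add(Add(Mul(0, 6), 2), Rational(9, 4)), 58) = Mul(Add(Add(0, 2), Rational(9, 4)), 58) = Mul(Add(2, Rational(9, 4)), 58) = Mul(Rational(17, 4), 58) = Rational(493, 2)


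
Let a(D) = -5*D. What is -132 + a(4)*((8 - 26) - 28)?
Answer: 788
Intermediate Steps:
-132 + a(4)*((8 - 26) - 28) = -132 + (-5*4)*((8 - 26) - 28) = -132 - 20*(-18 - 28) = -132 - 20*(-46) = -132 + 920 = 788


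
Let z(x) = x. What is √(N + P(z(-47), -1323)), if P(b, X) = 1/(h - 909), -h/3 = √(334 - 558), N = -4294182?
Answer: √(-4294182 + 1/(-909 - 12*I*√14)) ≈ 0.e-8 + 2072.2*I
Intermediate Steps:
h = -12*I*√14 (h = -3*√(334 - 558) = -12*I*√14 ≈ -44.9*I)
P(b, X) = 1/(-909 - 12*I*√14) (P(b, X) = 1/(-12*I*√14 - 909) = 1/(-909 - 12*I*√14))
√(N + P(z(-47), -1323)) = √(-4294182 + I/(3*(-303*I + 4*√14)))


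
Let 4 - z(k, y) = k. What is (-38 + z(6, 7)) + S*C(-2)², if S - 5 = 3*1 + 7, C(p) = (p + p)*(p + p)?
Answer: 3800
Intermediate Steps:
z(k, y) = 4 - k
C(p) = 4*p² (C(p) = (2*p)*(2*p) = 4*p²)
S = 15 (S = 5 + (3*1 + 7) = 5 + (3 + 7) = 5 + 10 = 15)
(-38 + z(6, 7)) + S*C(-2)² = (-38 + (4 - 1*6)) + 15*(4*(-2)²)² = (-38 + (4 - 6)) + 15*(4*4)² = (-38 - 2) + 15*16² = -40 + 15*256 = -40 + 3840 = 3800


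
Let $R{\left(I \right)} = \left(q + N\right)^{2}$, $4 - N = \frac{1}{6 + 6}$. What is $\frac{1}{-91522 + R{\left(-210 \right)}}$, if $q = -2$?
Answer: $- \frac{144}{13178639} \approx -1.0927 \cdot 10^{-5}$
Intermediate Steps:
$N = \frac{47}{12}$ ($N = 4 - \frac{1}{6 + 6} = 4 - \frac{1}{12} = \frac{47}{12} \approx 3.9167$)
$R{\left(I \right)} = \frac{529}{144}$ ($R{\left(I \right)} = \left(-2 + \frac{47}{12}\right)^{2} = \left(\frac{23}{12}\right)^{2} = \frac{529}{144}$)
$\frac{1}{-91522 + R{\left(-210 \right)}} = \frac{1}{-91522 + \frac{529}{144}} = \frac{1}{- \frac{13178639}{144}} = - \frac{144}{13178639}$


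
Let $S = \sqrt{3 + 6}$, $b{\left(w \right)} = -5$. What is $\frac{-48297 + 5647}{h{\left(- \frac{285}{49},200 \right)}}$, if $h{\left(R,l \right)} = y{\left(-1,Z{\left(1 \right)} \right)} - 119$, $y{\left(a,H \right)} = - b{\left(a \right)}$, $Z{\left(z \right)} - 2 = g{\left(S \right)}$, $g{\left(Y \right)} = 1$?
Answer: $\frac{21325}{57} \approx 374.12$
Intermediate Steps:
$S = 3$ ($S = \sqrt{9} = 3$)
$Z{\left(z \right)} = 3$ ($Z{\left(z \right)} = 2 + 1 = 3$)
$y{\left(a,H \right)} = 5$ ($y{\left(a,H \right)} = \left(-1\right) \left(-5\right) = 5$)
$h{\left(R,l \right)} = -114$ ($h{\left(R,l \right)} = 5 - 119 = -114$)
$\frac{-48297 + 5647}{h{\left(- \frac{285}{49},200 \right)}} = \frac{-48297 + 5647}{-114} = \left(-42650\right) \left(- \frac{1}{114}\right) = \frac{21325}{57}$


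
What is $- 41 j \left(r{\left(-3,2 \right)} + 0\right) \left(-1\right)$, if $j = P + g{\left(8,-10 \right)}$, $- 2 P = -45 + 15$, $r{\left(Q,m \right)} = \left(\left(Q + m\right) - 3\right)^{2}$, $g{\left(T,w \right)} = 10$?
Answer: $16400$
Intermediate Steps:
$r{\left(Q,m \right)} = \left(-3 + Q + m\right)^{2}$
$P = 15$ ($P = - \frac{-45 + 15}{2} = \left(- \frac{1}{2}\right) \left(-30\right) = 15$)
$j = 25$ ($j = 15 + 10 = 25$)
$- 41 j \left(r{\left(-3,2 \right)} + 0\right) \left(-1\right) = \left(-41\right) 25 \left(\left(-3 - 3 + 2\right)^{2} + 0\right) \left(-1\right) = - 1025 \left(\left(-4\right)^{2} + 0\right) \left(-1\right) = - 1025 \left(16 + 0\right) \left(-1\right) = - 1025 \cdot 16 \left(-1\right) = \left(-1025\right) \left(-16\right) = 16400$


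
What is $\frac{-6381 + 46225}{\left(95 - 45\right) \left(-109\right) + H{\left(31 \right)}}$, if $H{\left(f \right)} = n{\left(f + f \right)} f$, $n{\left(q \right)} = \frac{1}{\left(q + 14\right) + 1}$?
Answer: $- \frac{3067988}{419619} \approx -7.3114$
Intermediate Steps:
$n{\left(q \right)} = \frac{1}{15 + q}$ ($n{\left(q \right)} = \frac{1}{\left(14 + q\right) + 1} = \frac{1}{15 + q}$)
$H{\left(f \right)} = \frac{f}{15 + 2 f}$ ($H{\left(f \right)} = \frac{f}{15 + \left(f + f\right)} = \frac{f}{15 + 2 f}$)
$\frac{-6381 + 46225}{\left(95 - 45\right) \left(-109\right) + H{\left(31 \right)}} = \frac{-6381 + 46225}{\left(95 - 45\right) \left(-109\right) + \frac{31}{15 + 2 \cdot 31}} = \frac{39844}{50 \left(-109\right) + \frac{31}{15 + 62}} = \frac{39844}{-5450 + \frac{31}{77}} = \frac{39844}{- \frac{419619}{77}} = 39844 \left(- \frac{77}{419619}\right) = - \frac{3067988}{419619}$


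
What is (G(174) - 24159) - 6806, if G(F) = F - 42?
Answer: -30833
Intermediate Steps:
G(F) = -42 + F
(G(174) - 24159) - 6806 = ((-42 + 174) - 24159) - 6806 = (132 - 24159) - 6806 = -24027 - 6806 = -30833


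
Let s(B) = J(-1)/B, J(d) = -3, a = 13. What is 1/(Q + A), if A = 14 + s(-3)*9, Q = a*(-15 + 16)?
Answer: 1/36 ≈ 0.027778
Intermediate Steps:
s(B) = -3/B
Q = 13 (Q = 13*(-15 + 16) = 13*1 = 13)
A = 23 (A = 14 - 3/(-3)*9 = 14 - 3*(-⅓)*9 = 14 + 1*9 = 14 + 9 = 23)
1/(Q + A) = 1/(13 + 23) = 1/36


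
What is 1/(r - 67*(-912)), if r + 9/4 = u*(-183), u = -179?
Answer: 4/375435 ≈ 1.0654e-5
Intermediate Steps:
r = 131019/4 (r = -9/4 - 179*(-183) = -9/4 + 32757 = 131019/4 ≈ 32755.)
1/(r - 67*(-912)) = 1/(131019/4 - 67*(-912)) = 1/(131019/4 + 61104) = 1/(375435/4) = 4/375435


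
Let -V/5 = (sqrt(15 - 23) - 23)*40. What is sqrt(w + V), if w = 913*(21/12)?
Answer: sqrt(24791 - 1600*I*sqrt(2))/2 ≈ 78.808 - 3.589*I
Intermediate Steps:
w = 6391/4 (w = 913*(21*(1/12)) = 913*(7/4) = 6391/4 ≈ 1597.8)
V = 4600 - 400*I*sqrt(2) (V = -5*(sqrt(15 - 23) - 23)*40 = -5*(sqrt(-8) - 23)*40 = -5*(2*I*sqrt(2) - 23)*40 = -5*(-23 + 2*I*sqrt(2))*40 = -5*(-920 + 80*I*sqrt(2)) = 4600 - 400*I*sqrt(2) ≈ 4600.0 - 565.69*I)
sqrt(w + V) = sqrt(6391/4 + (4600 - 400*I*sqrt(2))) = sqrt(24791/4 - 400*I*sqrt(2))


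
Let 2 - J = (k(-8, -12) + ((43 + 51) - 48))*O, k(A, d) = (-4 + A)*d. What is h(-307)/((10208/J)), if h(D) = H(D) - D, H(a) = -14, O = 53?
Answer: -737481/2552 ≈ -288.98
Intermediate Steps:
k(A, d) = d*(-4 + A)
h(D) = -14 - D
J = -10068 (J = 2 - (-12*(-4 - 8) + ((43 + 51) - 48))*53 = 2 - (-12*(-12) + (94 - 48))*53 = 2 - (144 + 46)*53 = 2 - 190*53 = 2 - 1*10070 = 2 - 10070 = -10068)
h(-307)/((10208/J)) = (-14 - 1*(-307))/((10208/(-10068))) = (-14 + 307)/((10208*(-1/10068))) = 293/(-2552/2517) = 293*(-2517/2552) = -737481/2552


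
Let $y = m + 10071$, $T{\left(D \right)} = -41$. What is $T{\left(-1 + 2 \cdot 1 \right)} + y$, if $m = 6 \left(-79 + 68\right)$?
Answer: $9964$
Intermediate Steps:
$m = -66$ ($m = 6 \left(-11\right) = -66$)
$y = 10005$ ($y = -66 + 10071 = 10005$)
$T{\left(-1 + 2 \cdot 1 \right)} + y = -41 + 10005 = 9964$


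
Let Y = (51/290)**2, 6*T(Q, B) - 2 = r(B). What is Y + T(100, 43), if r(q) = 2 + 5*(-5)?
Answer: -291749/84100 ≈ -3.4691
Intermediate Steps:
r(q) = -23 (r(q) = 2 - 25 = -23)
T(Q, B) = -7/2 (T(Q, B) = 1/3 + (1/6)*(-23) = 1/3 - 23/6 = -7/2)
Y = 2601/84100 (Y = (51*(1/290))**2 = (51/290)**2 = 2601/84100 ≈ 0.030927)
Y + T(100, 43) = 2601/84100 - 7/2 = -291749/84100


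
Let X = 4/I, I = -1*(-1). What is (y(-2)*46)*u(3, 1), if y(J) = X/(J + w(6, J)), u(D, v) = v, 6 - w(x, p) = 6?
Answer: -92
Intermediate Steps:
w(x, p) = 0 (w(x, p) = 6 - 1*6 = 6 - 6 = 0)
I = 1
X = 4 (X = 4/1 = 4*1 = 4)
y(J) = 4/J (y(J) = 4/(J + 0) = 4/J)
(y(-2)*46)*u(3, 1) = ((4/(-2))*46)*1 = ((4*(-½))*46)*1 = -2*46*1 = -92*1 = -92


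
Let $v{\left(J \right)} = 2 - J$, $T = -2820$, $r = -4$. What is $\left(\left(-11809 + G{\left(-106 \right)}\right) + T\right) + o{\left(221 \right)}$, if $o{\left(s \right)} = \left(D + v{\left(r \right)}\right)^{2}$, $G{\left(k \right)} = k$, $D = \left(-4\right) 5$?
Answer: $-14539$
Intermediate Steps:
$D = -20$
$o{\left(s \right)} = 196$ ($o{\left(s \right)} = \left(-20 + \left(2 - -4\right)\right)^{2} = \left(-20 + \left(2 + 4\right)\right)^{2} = \left(-20 + 6\right)^{2} = \left(-14\right)^{2} = 196$)
$\left(\left(-11809 + G{\left(-106 \right)}\right) + T\right) + o{\left(221 \right)} = \left(\left(-11809 - 106\right) - 2820\right) + 196 = \left(-11915 - 2820\right) + 196 = -14735 + 196 = -14539$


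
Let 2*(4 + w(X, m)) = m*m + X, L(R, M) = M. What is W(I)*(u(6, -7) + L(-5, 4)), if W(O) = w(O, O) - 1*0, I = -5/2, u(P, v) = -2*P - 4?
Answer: 51/2 ≈ 25.500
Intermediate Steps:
u(P, v) = -4 - 2*P
w(X, m) = -4 + X/2 + m**2/2 (w(X, m) = -4 + (m*m + X)/2 = -4 + (m**2 + X)/2 = -4 + (X + m**2)/2 = -4 + (X/2 + m**2/2) = -4 + X/2 + m**2/2)
I = -5/2 (I = -5*1/2 = -5/2 ≈ -2.5000)
W(O) = -4 + O/2 + O**2/2 (W(O) = (-4 + O/2 + O**2/2) - 1*0 = (-4 + O/2 + O**2/2) + 0 = -4 + O/2 + O**2/2)
W(I)*(u(6, -7) + L(-5, 4)) = (-4 + (1/2)*(-5/2) + (-5/2)**2/2)*((-4 - 2*6) + 4) = (-4 - 5/4 + (1/2)*(25/4))*((-4 - 12) + 4) = (-4 - 5/4 + 25/8)*(-16 + 4) = -17/8*(-12) = 51/2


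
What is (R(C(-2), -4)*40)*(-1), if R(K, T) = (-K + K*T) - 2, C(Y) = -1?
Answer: -120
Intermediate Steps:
R(K, T) = -2 - K + K*T
(R(C(-2), -4)*40)*(-1) = ((-2 - 1*(-1) - 1*(-4))*40)*(-1) = ((-2 + 1 + 4)*40)*(-1) = (3*40)*(-1) = 120*(-1) = -120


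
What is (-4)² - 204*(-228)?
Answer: 46528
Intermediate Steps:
(-4)² - 204*(-228) = 16 + 46512 = 46528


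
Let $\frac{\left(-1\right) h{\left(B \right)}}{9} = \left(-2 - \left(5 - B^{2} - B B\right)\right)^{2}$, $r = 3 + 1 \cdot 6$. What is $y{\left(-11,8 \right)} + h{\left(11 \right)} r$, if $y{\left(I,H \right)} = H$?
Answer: $-4473217$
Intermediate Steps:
$r = 9$ ($r = 3 + 6 = 9$)
$h{\left(B \right)} = - 9 \left(-7 + 2 B^{2}\right)^{2}$ ($h{\left(B \right)} = - 9 \left(-2 - \left(5 - B^{2} - B B\right)\right)^{2} = - 9 \left(-2 + \left(\left(B^{2} + B^{2}\right) - 5\right)\right)^{2} = - 9 \left(-2 + \left(2 B^{2} - 5\right)\right)^{2} = - 9 \left(-2 + \left(-5 + 2 B^{2}\right)\right)^{2} = - 9 \left(-7 + 2 B^{2}\right)^{2}$)
$y{\left(-11,8 \right)} + h{\left(11 \right)} r = 8 + - 9 \left(-7 + 2 \cdot 11^{2}\right)^{2} \cdot 9 = 8 + - 9 \left(-7 + 2 \cdot 121\right)^{2} \cdot 9 = 8 + - 9 \left(-7 + 242\right)^{2} \cdot 9 = 8 + - 9 \cdot 235^{2} \cdot 9 = 8 + \left(-9\right) 55225 \cdot 9 = 8 - 4473225 = -4473217$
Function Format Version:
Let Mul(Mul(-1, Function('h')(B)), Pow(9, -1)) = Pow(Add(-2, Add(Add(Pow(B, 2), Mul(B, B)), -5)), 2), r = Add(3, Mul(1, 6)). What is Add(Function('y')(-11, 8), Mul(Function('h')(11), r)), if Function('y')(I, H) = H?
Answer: -4473217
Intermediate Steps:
r = 9 (r = Add(3, 6) = 9)
Function('h')(B) = Mul(-9, Pow(Add(-7, Mul(2, Pow(B, 2))), 2)) (Function('h')(B) = Mul(-9, Pow(Add(-2, Add(Add(Pow(B, 2), Mul(B, B)), -5)), 2)) = Mul(-9, Pow(Add(-2, Add(Add(Pow(B, 2), Pow(B, 2)), -5)), 2)) = Mul(-9, Pow(Add(-2, Add(Mul(2, Pow(B, 2)), -5)), 2)) = Mul(-9, Pow(Add(-2, Add(-5, Mul(2, Pow(B, 2)))), 2)) = Mul(-9, Pow(Add(-7, Mul(2, Pow(B, 2))), 2)))
Add(Function('y')(-11, 8), Mul(Function('h')(11), r)) = Add(8, Mul(Mul(-9, Pow(Add(-7, Mul(2, Pow(11, 2))), 2)), 9)) = Add(8, Mul(Mul(-9, Pow(Add(-7, Mul(2, 121)), 2)), 9)) = Add(8, Mul(Mul(-9, Pow(Add(-7, 242), 2)), 9)) = Add(8, Mul(Mul(-9, Pow(235, 2)), 9)) = Add(8, Mul(Mul(-9, 55225), 9)) = Add(8, Mul(-497025, 9)) = Add(8, -4473225) = -4473217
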